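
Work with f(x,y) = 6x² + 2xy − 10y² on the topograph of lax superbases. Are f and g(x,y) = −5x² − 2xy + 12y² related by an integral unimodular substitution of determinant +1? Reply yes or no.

D₁ = 244, D₂ = 244
river cycle of f (length 6): (6, 14, -2), (-2, 14, 6), (6, 10, -6), (-6, 14, 2), (2, 14, -6), (-6, 10, 6)
river cycle of g (length 22): (-5, 8, 9), (9, 10, -4), (-4, 14, 3), (3, 10, -12), (-12, 14, 1), (1, 14, -12), (-12, 10, 3), (3, 14, -4), (-4, 10, 9), (9, 8, -5), … (12 more)
cycles differ ⇒ inequivalent

no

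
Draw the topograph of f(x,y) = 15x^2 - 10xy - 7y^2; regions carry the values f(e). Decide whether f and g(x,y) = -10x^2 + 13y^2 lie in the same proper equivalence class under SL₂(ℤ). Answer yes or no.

D₁ = 520, D₂ = 520
river cycle of f (length 10): (-7, 10, 15), (15, 20, -2), (-2, 20, 15), (15, 10, -7), (-7, 18, 7), (7, 10, -15), (-15, 20, 2), (2, 20, -15), (-15, 10, 7), (7, 18, -7)
river cycle of g (length 6): (-10, 20, 3), (3, 22, -3), (-3, 20, 10), (10, 20, -3), (-3, 22, 3), (3, 20, -10)
cycles differ ⇒ inequivalent

no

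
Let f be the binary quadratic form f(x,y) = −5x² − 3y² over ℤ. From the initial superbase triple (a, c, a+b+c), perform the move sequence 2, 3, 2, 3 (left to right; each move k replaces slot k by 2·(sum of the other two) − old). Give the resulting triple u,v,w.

start (-5,-3,-8) = (f(1,0),f(0,1),f(1,1))
replace slot 2: 2·((-5)+(-8)) − (-3) = -23 → (-5,-23,-8)
replace slot 3: 2·((-5)+(-23)) − (-8) = -48 → (-5,-23,-48)
replace slot 2: 2·((-5)+(-48)) − (-23) = -83 → (-5,-83,-48)
replace slot 3: 2·((-5)+(-83)) − (-48) = -128 → (-5,-83,-128)

-5,-83,-128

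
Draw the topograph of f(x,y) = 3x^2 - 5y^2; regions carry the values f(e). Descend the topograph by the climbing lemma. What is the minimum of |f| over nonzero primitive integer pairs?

descent: ρ → (-5,0,3)
descent: ρ → (3,6,-2)  [lands on river]
river: ρ → (-2,6,3)
closes: descent 2, river 2
min |a| on river = 2

2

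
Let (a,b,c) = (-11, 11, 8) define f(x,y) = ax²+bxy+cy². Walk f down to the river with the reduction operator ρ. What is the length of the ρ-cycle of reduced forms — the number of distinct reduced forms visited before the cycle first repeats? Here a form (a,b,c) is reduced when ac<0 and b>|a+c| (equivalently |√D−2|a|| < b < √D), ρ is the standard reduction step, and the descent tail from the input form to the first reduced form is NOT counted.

D = 473, ⌊√D⌋ = 21
river: ρ → (8,21,-1)
river: ρ → (-1,21,8)
river: ρ → (8,11,-11)
river: ρ → (-11,11,8)
ρ-cycle length = 4 (tail of 0 descent steps not counted)

4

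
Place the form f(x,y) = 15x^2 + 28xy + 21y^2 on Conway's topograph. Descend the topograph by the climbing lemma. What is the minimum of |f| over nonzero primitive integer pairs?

translate: b→-2 (≡28 mod 30), so (15,28,21)→(15,-2,8)
flip: (15,-2,8)→(8,2,15)
reduced (well bottom): (8,2,15) with a≤c, −a<b≤a
well minimum = a = 8

8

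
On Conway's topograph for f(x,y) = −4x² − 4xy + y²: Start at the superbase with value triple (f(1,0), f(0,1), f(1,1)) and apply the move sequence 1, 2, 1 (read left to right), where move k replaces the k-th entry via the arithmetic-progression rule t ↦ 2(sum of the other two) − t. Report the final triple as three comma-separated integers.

start (-4,1,-7) = (f(1,0),f(0,1),f(1,1))
replace slot 1: 2·(1+(-7)) − (-4) = -8 → (-8,1,-7)
replace slot 2: 2·((-8)+(-7)) − 1 = -31 → (-8,-31,-7)
replace slot 1: 2·((-31)+(-7)) − (-8) = -68 → (-68,-31,-7)

-68,-31,-7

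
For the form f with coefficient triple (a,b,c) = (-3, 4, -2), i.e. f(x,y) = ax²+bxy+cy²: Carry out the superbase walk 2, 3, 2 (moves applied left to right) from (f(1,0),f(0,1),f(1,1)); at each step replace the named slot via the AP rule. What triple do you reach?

start (-3,-2,-1) = (f(1,0),f(0,1),f(1,1))
replace slot 2: 2·((-3)+(-1)) − (-2) = -6 → (-3,-6,-1)
replace slot 3: 2·((-3)+(-6)) − (-1) = -17 → (-3,-6,-17)
replace slot 2: 2·((-3)+(-17)) − (-6) = -34 → (-3,-34,-17)

-3,-34,-17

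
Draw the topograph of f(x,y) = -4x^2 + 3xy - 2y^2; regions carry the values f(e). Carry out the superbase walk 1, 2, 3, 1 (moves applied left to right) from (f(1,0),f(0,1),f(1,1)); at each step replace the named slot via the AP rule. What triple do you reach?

start (-4,-2,-3) = (f(1,0),f(0,1),f(1,1))
replace slot 1: 2·((-2)+(-3)) − (-4) = -6 → (-6,-2,-3)
replace slot 2: 2·((-6)+(-3)) − (-2) = -16 → (-6,-16,-3)
replace slot 3: 2·((-6)+(-16)) − (-3) = -41 → (-6,-16,-41)
replace slot 1: 2·((-16)+(-41)) − (-6) = -108 → (-108,-16,-41)

-108,-16,-41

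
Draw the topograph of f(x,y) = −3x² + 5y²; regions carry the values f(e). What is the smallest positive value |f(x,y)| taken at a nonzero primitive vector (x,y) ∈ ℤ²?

descent: ρ → (5,0,-3)
descent: ρ → (-3,6,2)  [lands on river]
river: ρ → (2,6,-3)
closes: descent 2, river 2
min |a| on river = 2

2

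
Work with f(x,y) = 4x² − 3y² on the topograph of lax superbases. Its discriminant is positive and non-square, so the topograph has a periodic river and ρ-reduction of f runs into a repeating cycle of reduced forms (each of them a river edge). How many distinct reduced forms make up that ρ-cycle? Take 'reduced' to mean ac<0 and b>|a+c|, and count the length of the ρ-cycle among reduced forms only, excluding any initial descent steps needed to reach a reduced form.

D = 48, ⌊√D⌋ = 6
descent: ρ → (-3,6,1)  [lands on river]
river: ρ → (1,6,-3)
ρ-cycle length = 2 (tail of 1 descent step not counted)

2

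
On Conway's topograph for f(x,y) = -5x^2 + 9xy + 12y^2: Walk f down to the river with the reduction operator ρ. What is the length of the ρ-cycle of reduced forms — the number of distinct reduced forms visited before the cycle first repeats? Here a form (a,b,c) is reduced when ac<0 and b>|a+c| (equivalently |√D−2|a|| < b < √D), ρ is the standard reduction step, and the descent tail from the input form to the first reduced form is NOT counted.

D = 321, ⌊√D⌋ = 17
river: ρ → (12,15,-2)
river: ρ → (-2,17,4)
river: ρ → (4,15,-6)
river: ρ → (-6,9,10)
river: ρ → (10,11,-5)
river: ρ → (-5,9,12)
ρ-cycle length = 6 (tail of 0 descent steps not counted)

6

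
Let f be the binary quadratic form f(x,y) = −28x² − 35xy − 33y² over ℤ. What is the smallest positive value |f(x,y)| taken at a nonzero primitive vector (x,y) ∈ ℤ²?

translate: b→-21 (≡35 mod 56), so (28,35,33)→(28,-21,26)
flip: (28,-21,26)→(26,21,28)
reduced (well bottom): (26,21,28) with a≤c, −a<b≤a
well minimum |f| = |-26| = 26 (negative-definite)

26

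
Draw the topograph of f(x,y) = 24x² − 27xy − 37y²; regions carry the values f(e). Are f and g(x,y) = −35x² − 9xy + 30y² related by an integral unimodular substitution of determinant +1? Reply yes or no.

D₁ = 4281, D₂ = 4281
river cycle of f (length 24): (-37, 27, 24), (24, 21, -40), (-40, 59, 5), (5, 61, -28), (-28, 51, 15), (15, 39, -46), (-46, 53, 8), (8, 59, -25), (-25, 41, 26), (26, 63, -3), … (14 more)
river cycle of g (length 28): (30, 9, -35), (-35, 61, 4), (4, 59, -50), (-50, 41, 13), (13, 63, -6), (-6, 57, 43), (43, 29, -20), (-20, 51, 21), (21, 33, -38), (-38, 43, 16), … (18 more)
cycles differ ⇒ inequivalent

no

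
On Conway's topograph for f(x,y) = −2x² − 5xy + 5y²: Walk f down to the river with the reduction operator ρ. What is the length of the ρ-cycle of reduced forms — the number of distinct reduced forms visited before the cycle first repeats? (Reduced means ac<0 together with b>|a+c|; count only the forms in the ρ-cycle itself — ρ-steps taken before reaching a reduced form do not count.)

D = 65, ⌊√D⌋ = 8
descent: ρ → (5,5,-2)  [lands on river]
river: ρ → (-2,7,2)
river: ρ → (2,5,-5)
river: ρ → (-5,5,2)
river: ρ → (2,7,-2)
river: ρ → (-2,5,5)
ρ-cycle length = 6 (tail of 1 descent step not counted)

6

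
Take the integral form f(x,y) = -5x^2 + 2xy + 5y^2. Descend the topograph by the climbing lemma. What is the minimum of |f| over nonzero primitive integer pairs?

river: ρ → (5,8,-2)
river: ρ → (-2,8,5)
river: ρ → (5,2,-5)
river: ρ → (-5,8,2)
river: ρ → (2,8,-5)
river: ρ → (-5,2,5)
closes: descent 0, river 6
min |a| on river = 2

2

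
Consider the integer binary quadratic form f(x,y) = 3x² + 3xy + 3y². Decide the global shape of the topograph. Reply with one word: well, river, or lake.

D = b²−4ac = 3² − 4·3·3 = -27
D < 0 ⇒ definite ⇒ every region one sign ⇒ single well

well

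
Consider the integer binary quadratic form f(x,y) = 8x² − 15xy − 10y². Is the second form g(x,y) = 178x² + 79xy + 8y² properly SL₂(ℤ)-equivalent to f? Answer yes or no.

D₁ = 545, D₂ = 545
river cycle of f (length 8): (-10, 15, 8), (8, 17, -8), (-8, 15, 10), (10, 5, -13), (-13, 21, 2), (2, 23, -2), (-2, 21, 13), (13, 5, -10)
river cycle of g (length 8): (8, 17, -8), (-8, 15, 10), (10, 5, -13), (-13, 21, 2), (2, 23, -2), (-2, 21, 13), (13, 5, -10), (-10, 15, 8)
cycles coincide ⇒ equivalent

yes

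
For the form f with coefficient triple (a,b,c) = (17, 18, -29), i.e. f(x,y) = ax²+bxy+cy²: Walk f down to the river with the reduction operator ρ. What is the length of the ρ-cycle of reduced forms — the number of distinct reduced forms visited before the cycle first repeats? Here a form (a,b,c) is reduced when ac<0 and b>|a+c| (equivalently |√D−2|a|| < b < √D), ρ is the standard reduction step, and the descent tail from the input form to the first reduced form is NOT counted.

D = 2296, ⌊√D⌋ = 47
river: ρ → (-29,40,6)
river: ρ → (6,44,-15)
river: ρ → (-15,46,3)
river: ρ → (3,44,-30)
river: ρ → (-30,16,17)
river: ρ → (17,18,-29)
ρ-cycle length = 6 (tail of 0 descent steps not counted)

6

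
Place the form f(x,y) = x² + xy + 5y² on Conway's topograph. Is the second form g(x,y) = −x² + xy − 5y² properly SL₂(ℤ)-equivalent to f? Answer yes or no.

D₁ = -19, D₂ = -19
f: reduced (well bottom): (1,1,5) with a≤c, −a<b≤a
g is negative-definite; reduce −g:
−g: translate: b→1 (≡-1 mod 2), so (1,-1,5)→(1,1,5)
−g: reduced (well bottom): (1,1,5) with a≤c, −a<b≤a
flip sign back: reduced form of g is (-1,-1,-5)
reduced forms (1, 1, 5) vs (-1, -1, -5) ⇒ inequivalent

no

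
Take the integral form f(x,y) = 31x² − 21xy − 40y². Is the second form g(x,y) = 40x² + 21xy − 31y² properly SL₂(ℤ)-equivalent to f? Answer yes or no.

D₁ = 5401, D₂ = 5401
river cycle of f (length 120): (-40, 21, 31), (31, 41, -30), (-30, 19, 42), (42, 65, -7), (-7, 61, 60), (60, 59, -8), (-8, 69, 20), (20, 51, -35), (-35, 19, 36), (36, 53, -18), … (110 more)
river cycle of g (length 120): (-31, 41, 30), (30, 19, -42), (-42, 65, 7), (7, 61, -60), (-60, 59, 8), (8, 69, -20), (-20, 51, 35), (35, 19, -36), (-36, 53, 18), (18, 55, -33), … (110 more)
cycles differ ⇒ inequivalent

no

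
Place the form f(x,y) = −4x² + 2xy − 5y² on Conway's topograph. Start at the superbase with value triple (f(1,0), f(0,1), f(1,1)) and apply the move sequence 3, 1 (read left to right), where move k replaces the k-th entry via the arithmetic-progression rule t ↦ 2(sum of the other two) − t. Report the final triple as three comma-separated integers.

start (-4,-5,-7) = (f(1,0),f(0,1),f(1,1))
replace slot 3: 2·((-4)+(-5)) − (-7) = -11 → (-4,-5,-11)
replace slot 1: 2·((-5)+(-11)) − (-4) = -28 → (-28,-5,-11)

-28,-5,-11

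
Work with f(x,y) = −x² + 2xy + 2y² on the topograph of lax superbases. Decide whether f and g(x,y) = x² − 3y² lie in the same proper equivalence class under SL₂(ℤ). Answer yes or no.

D₁ = 12, D₂ = 12
river cycle of f (length 2): (2, 2, -1), (-1, 2, 2)
river cycle of g (length 2): (1, 2, -2), (-2, 2, 1)
cycles differ ⇒ inequivalent

no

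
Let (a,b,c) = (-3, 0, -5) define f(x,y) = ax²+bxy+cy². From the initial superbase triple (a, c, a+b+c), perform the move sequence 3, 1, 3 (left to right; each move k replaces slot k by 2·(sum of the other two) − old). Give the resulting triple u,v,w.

start (-3,-5,-8) = (f(1,0),f(0,1),f(1,1))
replace slot 3: 2·((-3)+(-5)) − (-8) = -8 → (-3,-5,-8)
replace slot 1: 2·((-5)+(-8)) − (-3) = -23 → (-23,-5,-8)
replace slot 3: 2·((-23)+(-5)) − (-8) = -48 → (-23,-5,-48)

-23,-5,-48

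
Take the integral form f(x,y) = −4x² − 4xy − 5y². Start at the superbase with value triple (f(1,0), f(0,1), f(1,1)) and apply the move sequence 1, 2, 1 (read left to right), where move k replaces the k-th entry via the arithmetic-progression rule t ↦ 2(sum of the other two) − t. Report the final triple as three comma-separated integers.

start (-4,-5,-13) = (f(1,0),f(0,1),f(1,1))
replace slot 1: 2·((-5)+(-13)) − (-4) = -32 → (-32,-5,-13)
replace slot 2: 2·((-32)+(-13)) − (-5) = -85 → (-32,-85,-13)
replace slot 1: 2·((-85)+(-13)) − (-32) = -164 → (-164,-85,-13)

-164,-85,-13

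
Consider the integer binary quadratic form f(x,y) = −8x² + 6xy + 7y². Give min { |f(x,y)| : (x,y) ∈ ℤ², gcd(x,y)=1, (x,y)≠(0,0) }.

river: ρ → (7,8,-7)
river: ρ → (-7,6,8)
river: ρ → (8,10,-5)
river: ρ → (-5,10,8)
river: ρ → (8,6,-7)
river: ρ → (-7,8,7)
river: ρ → (7,6,-8)
river: ρ → (-8,10,5)
river: ρ → (5,10,-8)
river: ρ → (-8,6,7)
closes: descent 0, river 10
min |a| on river = 5

5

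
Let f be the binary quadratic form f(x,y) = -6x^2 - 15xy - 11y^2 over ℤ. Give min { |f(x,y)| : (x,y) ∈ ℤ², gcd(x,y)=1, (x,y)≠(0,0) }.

translate: b→3 (≡15 mod 12), so (6,15,11)→(6,3,2)
flip: (6,3,2)→(2,-3,6)
translate: b→1 (≡-3 mod 4), so (2,-3,6)→(2,1,5)
reduced (well bottom): (2,1,5) with a≤c, −a<b≤a
well minimum |f| = |-2| = 2 (negative-definite)

2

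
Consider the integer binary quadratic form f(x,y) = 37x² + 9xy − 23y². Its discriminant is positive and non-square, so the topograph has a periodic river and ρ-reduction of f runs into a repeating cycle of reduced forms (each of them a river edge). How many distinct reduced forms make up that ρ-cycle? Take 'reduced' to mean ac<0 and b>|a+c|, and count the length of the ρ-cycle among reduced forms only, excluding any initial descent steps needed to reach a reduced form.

D = 3485, ⌊√D⌋ = 59
descent: ρ → (-23,37,23)  [lands on river]
river: ρ → (23,55,-5)
river: ρ → (-5,55,23)
river: ρ → (23,37,-23)
river: ρ → (-23,55,5)
river: ρ → (5,55,-23)
ρ-cycle length = 6 (tail of 1 descent step not counted)

6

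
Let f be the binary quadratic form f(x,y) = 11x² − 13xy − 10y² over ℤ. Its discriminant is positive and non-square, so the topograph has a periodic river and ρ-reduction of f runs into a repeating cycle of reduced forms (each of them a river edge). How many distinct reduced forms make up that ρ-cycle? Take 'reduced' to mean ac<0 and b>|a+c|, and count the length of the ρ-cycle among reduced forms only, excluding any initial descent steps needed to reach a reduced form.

D = 609, ⌊√D⌋ = 24
descent: ρ → (-10,13,11)  [lands on river]
river: ρ → (11,9,-12)
river: ρ → (-12,15,8)
river: ρ → (8,17,-10)
river: ρ → (-10,23,2)
river: ρ → (2,21,-21)
river: ρ → (-21,21,2)
river: ρ → (2,23,-10)
river: ρ → (-10,17,8)
river: ρ → (8,15,-12)
river: ρ → (-12,9,11)
river: ρ → (11,13,-10)
river: ρ → (-10,7,14)
river: ρ → (14,21,-3)
river: ρ → (-3,21,14)
river: ρ → (14,7,-10)
ρ-cycle length = 16 (tail of 1 descent step not counted)

16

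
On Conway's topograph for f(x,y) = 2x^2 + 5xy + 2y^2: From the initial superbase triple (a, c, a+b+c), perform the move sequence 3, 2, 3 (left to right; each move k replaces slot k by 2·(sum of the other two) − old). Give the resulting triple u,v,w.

start (2,2,9) = (f(1,0),f(0,1),f(1,1))
replace slot 3: 2·(2+2) − 9 = -1 → (2,2,-1)
replace slot 2: 2·(2+(-1)) − 2 = 0 → (2,0,-1)
replace slot 3: 2·(2+0) − (-1) = 5 → (2,0,5)

2,0,5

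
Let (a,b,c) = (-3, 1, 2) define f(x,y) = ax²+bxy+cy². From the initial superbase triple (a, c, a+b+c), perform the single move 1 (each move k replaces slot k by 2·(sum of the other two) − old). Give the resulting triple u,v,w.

start (-3,2,0) = (f(1,0),f(0,1),f(1,1))
replace slot 1: 2·(2+0) − (-3) = 7 → (7,2,0)

7,2,0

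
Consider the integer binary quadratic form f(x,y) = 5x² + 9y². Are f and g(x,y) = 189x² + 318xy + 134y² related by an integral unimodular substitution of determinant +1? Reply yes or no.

D₁ = -180, D₂ = -180
f: reduced (well bottom): (5,0,9) with a≤c, −a<b≤a
g: translate: b→-60 (≡318 mod 378), so (189,318,134)→(189,-60,5)
g: flip: (189,-60,5)→(5,60,189)
g: translate: b→0 (≡60 mod 10), so (5,60,189)→(5,0,9)
g: reduced (well bottom): (5,0,9) with a≤c, −a<b≤a
reduced forms (5, 0, 9) vs (5, 0, 9) ⇒ equivalent

yes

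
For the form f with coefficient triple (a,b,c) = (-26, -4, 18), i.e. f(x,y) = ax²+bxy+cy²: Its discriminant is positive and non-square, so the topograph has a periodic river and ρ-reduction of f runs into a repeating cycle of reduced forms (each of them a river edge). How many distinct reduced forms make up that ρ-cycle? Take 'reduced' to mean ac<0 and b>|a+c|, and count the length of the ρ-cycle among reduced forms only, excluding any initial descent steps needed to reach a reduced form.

D = 1888, ⌊√D⌋ = 43
descent: ρ → (18,40,-4)  [lands on river]
river: ρ → (-4,40,18)
river: ρ → (18,32,-12)
river: ρ → (-12,40,6)
river: ρ → (6,32,-36)
river: ρ → (-36,40,2)
river: ρ → (2,40,-36)
river: ρ → (-36,32,6)
river: ρ → (6,40,-12)
river: ρ → (-12,32,18)
ρ-cycle length = 10 (tail of 1 descent step not counted)

10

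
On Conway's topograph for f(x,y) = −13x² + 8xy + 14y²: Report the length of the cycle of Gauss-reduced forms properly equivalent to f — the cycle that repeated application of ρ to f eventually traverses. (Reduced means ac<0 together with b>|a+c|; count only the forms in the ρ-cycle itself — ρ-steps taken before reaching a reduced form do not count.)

D = 792, ⌊√D⌋ = 28
river: ρ → (14,20,-7)
river: ρ → (-7,22,11)
river: ρ → (11,22,-7)
river: ρ → (-7,20,14)
river: ρ → (14,8,-13)
river: ρ → (-13,18,9)
river: ρ → (9,18,-13)
river: ρ → (-13,8,14)
ρ-cycle length = 8 (tail of 0 descent steps not counted)

8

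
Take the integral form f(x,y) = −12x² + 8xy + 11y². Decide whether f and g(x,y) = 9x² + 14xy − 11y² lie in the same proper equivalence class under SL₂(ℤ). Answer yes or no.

D₁ = 592, D₂ = 592
river cycle of f (length 6): (11, 14, -9), (-9, 22, 3), (3, 20, -16), (-16, 12, 7), (7, 16, -12), (-12, 8, 11)
river cycle of g (length 6): (-11, 8, 12), (12, 16, -7), (-7, 12, 16), (16, 20, -3), (-3, 22, 9), (9, 14, -11)
cycles differ ⇒ inequivalent

no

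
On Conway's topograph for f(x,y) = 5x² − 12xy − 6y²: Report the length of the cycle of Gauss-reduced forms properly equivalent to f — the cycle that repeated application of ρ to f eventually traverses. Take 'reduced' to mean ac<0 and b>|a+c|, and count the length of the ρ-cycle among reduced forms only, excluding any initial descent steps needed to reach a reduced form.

D = 264, ⌊√D⌋ = 16
descent: ρ → (-6,12,5)  [lands on river]
river: ρ → (5,8,-10)
river: ρ → (-10,12,3)
river: ρ → (3,12,-10)
river: ρ → (-10,8,5)
river: ρ → (5,12,-6)
ρ-cycle length = 6 (tail of 1 descent step not counted)

6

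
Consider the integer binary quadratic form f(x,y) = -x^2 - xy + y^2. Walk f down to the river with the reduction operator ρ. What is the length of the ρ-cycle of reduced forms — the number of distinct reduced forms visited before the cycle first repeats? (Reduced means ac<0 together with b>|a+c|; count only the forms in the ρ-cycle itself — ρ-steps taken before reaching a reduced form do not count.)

D = 5, ⌊√D⌋ = 2
descent: ρ → (1,1,-1)  [lands on river]
river: ρ → (-1,1,1)
ρ-cycle length = 2 (tail of 1 descent step not counted)

2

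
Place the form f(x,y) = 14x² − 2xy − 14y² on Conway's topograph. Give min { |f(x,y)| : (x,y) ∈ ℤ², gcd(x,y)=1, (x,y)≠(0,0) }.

descent: ρ → (-14,2,14)  [lands on river]
river: ρ → (14,26,-2)
river: ρ → (-2,26,14)
river: ρ → (14,2,-14)
river: ρ → (-14,26,2)
river: ρ → (2,26,-14)
closes: descent 1, river 6
min |a| on river = 2

2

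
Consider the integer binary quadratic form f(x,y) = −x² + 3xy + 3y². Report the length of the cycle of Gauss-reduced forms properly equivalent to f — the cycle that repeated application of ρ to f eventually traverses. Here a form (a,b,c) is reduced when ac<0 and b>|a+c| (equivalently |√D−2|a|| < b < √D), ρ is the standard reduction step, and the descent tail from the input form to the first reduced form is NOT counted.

D = 21, ⌊√D⌋ = 4
river: ρ → (3,3,-1)
river: ρ → (-1,3,3)
ρ-cycle length = 2 (tail of 0 descent steps not counted)

2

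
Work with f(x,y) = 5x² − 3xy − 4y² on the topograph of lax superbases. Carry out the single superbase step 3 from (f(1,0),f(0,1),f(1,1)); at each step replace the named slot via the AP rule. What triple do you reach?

start (5,-4,-2) = (f(1,0),f(0,1),f(1,1))
replace slot 3: 2·(5+(-4)) − (-2) = 4 → (5,-4,4)

5,-4,4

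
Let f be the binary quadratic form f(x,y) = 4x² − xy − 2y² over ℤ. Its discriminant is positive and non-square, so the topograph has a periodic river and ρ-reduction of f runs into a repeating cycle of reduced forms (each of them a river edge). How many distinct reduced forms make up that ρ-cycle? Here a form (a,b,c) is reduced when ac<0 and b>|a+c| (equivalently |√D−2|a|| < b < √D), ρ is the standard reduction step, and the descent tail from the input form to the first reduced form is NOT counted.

D = 33, ⌊√D⌋ = 5
descent: ρ → (-2,5,1)  [lands on river]
river: ρ → (1,5,-2)
river: ρ → (-2,3,3)
river: ρ → (3,3,-2)
ρ-cycle length = 4 (tail of 1 descent step not counted)

4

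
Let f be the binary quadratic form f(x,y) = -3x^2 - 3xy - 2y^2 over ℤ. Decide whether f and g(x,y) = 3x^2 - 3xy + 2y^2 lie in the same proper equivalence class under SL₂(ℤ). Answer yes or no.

D₁ = -15, D₂ = -15
f is negative-definite; reduce −f:
−f: flip: (3,3,2)→(2,-3,3)
−f: translate: b→1 (≡-3 mod 4), so (2,-3,3)→(2,1,2)
−f: reduced (well bottom): (2,1,2) with a≤c, −a<b≤a
flip sign back: reduced form of f is (-2,-1,-2)
g: translate: b→3 (≡-3 mod 6), so (3,-3,2)→(3,3,2)
g: flip: (3,3,2)→(2,-3,3)
g: translate: b→1 (≡-3 mod 4), so (2,-3,3)→(2,1,2)
g: reduced (well bottom): (2,1,2) with a≤c, −a<b≤a
reduced forms (-2, -1, -2) vs (2, 1, 2) ⇒ inequivalent

no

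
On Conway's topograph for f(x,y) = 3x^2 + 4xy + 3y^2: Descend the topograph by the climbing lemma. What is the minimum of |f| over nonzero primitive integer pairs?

translate: b→-2 (≡4 mod 6), so (3,4,3)→(3,-2,2)
flip: (3,-2,2)→(2,2,3)
reduced (well bottom): (2,2,3) with a≤c, −a<b≤a
well minimum = a = 2

2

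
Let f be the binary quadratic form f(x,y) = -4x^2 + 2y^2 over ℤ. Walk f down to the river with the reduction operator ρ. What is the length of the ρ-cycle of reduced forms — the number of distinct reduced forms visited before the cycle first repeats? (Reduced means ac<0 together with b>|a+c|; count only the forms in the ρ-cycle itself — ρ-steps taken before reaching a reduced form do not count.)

D = 32, ⌊√D⌋ = 5
descent: ρ → (2,4,-2)  [lands on river]
river: ρ → (-2,4,2)
ρ-cycle length = 2 (tail of 1 descent step not counted)

2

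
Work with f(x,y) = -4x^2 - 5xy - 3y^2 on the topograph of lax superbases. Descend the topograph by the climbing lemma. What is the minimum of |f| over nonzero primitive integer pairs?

translate: b→-3 (≡5 mod 8), so (4,5,3)→(4,-3,2)
flip: (4,-3,2)→(2,3,4)
translate: b→-1 (≡3 mod 4), so (2,3,4)→(2,-1,3)
reduced (well bottom): (2,-1,3) with a≤c, −a<b≤a
well minimum |f| = |-2| = 2 (negative-definite)

2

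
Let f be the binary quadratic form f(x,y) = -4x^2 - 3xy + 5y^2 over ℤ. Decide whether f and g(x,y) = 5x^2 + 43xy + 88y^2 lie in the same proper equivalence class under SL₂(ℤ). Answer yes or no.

D₁ = 89, D₂ = 89
river cycle of f (length 14): (5, 3, -4), (-4, 5, 4), (4, 3, -5), (-5, 7, 2), (2, 9, -1), (-1, 9, 2), (2, 7, -5), (-5, 3, 4), (4, 5, -4), (-4, 3, 5), … (4 more)
river cycle of g (length 14): (5, 3, -4), (-4, 5, 4), (4, 3, -5), (-5, 7, 2), (2, 9, -1), (-1, 9, 2), (2, 7, -5), (-5, 3, 4), (4, 5, -4), (-4, 3, 5), … (4 more)
cycles coincide ⇒ equivalent

yes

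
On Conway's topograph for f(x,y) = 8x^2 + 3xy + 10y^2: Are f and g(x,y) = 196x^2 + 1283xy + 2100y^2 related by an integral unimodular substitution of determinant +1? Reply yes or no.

D₁ = -311, D₂ = -311
f: reduced (well bottom): (8,3,10) with a≤c, −a<b≤a
g: translate: b→107 (≡1283 mod 392), so (196,1283,2100)→(196,107,15)
g: flip: (196,107,15)→(15,-107,196)
g: translate: b→13 (≡-107 mod 30), so (15,-107,196)→(15,13,8)
g: flip: (15,13,8)→(8,-13,15)
g: translate: b→3 (≡-13 mod 16), so (8,-13,15)→(8,3,10)
g: reduced (well bottom): (8,3,10) with a≤c, −a<b≤a
reduced forms (8, 3, 10) vs (8, 3, 10) ⇒ equivalent

yes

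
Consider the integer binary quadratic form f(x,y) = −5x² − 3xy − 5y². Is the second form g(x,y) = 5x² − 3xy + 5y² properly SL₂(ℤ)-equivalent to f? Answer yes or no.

D₁ = -91, D₂ = -91
f is negative-definite; reduce −f:
−f: reduced (well bottom): (5,3,5) with a≤c, −a<b≤a
flip sign back: reduced form of f is (-5,-3,-5)
g: flip: (5,-3,5)→(5,3,5)
g: reduced (well bottom): (5,3,5) with a≤c, −a<b≤a
reduced forms (-5, -3, -5) vs (5, 3, 5) ⇒ inequivalent

no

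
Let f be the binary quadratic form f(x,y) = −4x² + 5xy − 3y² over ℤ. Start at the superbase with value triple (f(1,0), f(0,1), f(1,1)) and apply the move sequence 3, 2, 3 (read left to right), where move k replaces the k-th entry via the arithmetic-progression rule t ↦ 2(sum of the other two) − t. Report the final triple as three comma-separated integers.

start (-4,-3,-2) = (f(1,0),f(0,1),f(1,1))
replace slot 3: 2·((-4)+(-3)) − (-2) = -12 → (-4,-3,-12)
replace slot 2: 2·((-4)+(-12)) − (-3) = -29 → (-4,-29,-12)
replace slot 3: 2·((-4)+(-29)) − (-12) = -54 → (-4,-29,-54)

-4,-29,-54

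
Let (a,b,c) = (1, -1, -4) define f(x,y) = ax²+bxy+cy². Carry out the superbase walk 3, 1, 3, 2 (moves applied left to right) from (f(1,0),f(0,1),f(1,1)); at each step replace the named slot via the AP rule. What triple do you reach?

start (1,-4,-4) = (f(1,0),f(0,1),f(1,1))
replace slot 3: 2·(1+(-4)) − (-4) = -2 → (1,-4,-2)
replace slot 1: 2·((-4)+(-2)) − 1 = -13 → (-13,-4,-2)
replace slot 3: 2·((-13)+(-4)) − (-2) = -32 → (-13,-4,-32)
replace slot 2: 2·((-13)+(-32)) − (-4) = -86 → (-13,-86,-32)

-13,-86,-32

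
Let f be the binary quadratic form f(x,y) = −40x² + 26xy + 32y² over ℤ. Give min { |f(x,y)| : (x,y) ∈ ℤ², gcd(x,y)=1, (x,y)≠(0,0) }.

river: ρ → (32,38,-34)
river: ρ → (-34,30,36)
river: ρ → (36,42,-28)
river: ρ → (-28,70,8)
river: ρ → (8,74,-10)
river: ρ → (-10,66,36)
river: ρ → (36,6,-40)
river: ρ → (-40,74,2)
river: ρ → (2,74,-40)
river: ρ → (-40,6,36)
river: ρ → (36,66,-10)
river: ρ → (-10,74,8)
river: ρ → (8,70,-28)
river: ρ → (-28,42,36)
river: ρ → (36,30,-34)
river: ρ → (-34,38,32)
river: ρ → (32,26,-40)
river: ρ → (-40,54,18)
river: ρ → (18,54,-40)
river: ρ → (-40,26,32)
closes: descent 0, river 20
min |a| on river = 2

2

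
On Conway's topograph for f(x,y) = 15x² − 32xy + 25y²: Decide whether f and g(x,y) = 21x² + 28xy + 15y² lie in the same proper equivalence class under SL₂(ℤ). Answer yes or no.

D₁ = -476, D₂ = -476
f: translate: b→-2 (≡-32 mod 30), so (15,-32,25)→(15,-2,8)
f: flip: (15,-2,8)→(8,2,15)
f: reduced (well bottom): (8,2,15) with a≤c, −a<b≤a
g: translate: b→-14 (≡28 mod 42), so (21,28,15)→(21,-14,8)
g: flip: (21,-14,8)→(8,14,21)
g: translate: b→-2 (≡14 mod 16), so (8,14,21)→(8,-2,15)
g: reduced (well bottom): (8,-2,15) with a≤c, −a<b≤a
reduced forms (8, 2, 15) vs (8, -2, 15) ⇒ inequivalent

no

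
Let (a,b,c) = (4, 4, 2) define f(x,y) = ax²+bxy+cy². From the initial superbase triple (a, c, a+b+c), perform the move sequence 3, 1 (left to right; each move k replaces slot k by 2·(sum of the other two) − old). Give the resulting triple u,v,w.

start (4,2,10) = (f(1,0),f(0,1),f(1,1))
replace slot 3: 2·(4+2) − 10 = 2 → (4,2,2)
replace slot 1: 2·(2+2) − 4 = 4 → (4,2,2)

4,2,2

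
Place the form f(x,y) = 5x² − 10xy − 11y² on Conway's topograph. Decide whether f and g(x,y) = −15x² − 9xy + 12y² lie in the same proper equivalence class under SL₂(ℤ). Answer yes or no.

D₁ = 320, D₂ = 801
discriminants differ ⇒ not SL₂(ℤ)-equivalent

no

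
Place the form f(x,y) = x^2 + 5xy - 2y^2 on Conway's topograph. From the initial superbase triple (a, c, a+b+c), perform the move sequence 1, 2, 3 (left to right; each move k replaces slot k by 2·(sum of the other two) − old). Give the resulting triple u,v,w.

start (1,-2,4) = (f(1,0),f(0,1),f(1,1))
replace slot 1: 2·((-2)+4) − 1 = 3 → (3,-2,4)
replace slot 2: 2·(3+4) − (-2) = 16 → (3,16,4)
replace slot 3: 2·(3+16) − 4 = 34 → (3,16,34)

3,16,34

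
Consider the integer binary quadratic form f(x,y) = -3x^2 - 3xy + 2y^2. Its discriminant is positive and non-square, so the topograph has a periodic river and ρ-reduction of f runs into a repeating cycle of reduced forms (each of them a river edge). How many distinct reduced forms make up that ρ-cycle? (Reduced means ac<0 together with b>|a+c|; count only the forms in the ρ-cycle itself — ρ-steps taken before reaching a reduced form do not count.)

D = 33, ⌊√D⌋ = 5
descent: ρ → (2,3,-3)  [lands on river]
river: ρ → (-3,3,2)
river: ρ → (2,5,-1)
river: ρ → (-1,5,2)
ρ-cycle length = 4 (tail of 1 descent step not counted)

4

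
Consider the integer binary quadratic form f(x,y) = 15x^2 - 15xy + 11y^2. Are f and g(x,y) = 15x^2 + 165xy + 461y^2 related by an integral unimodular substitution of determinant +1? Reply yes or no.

D₁ = -435, D₂ = -435
f: translate: b→15 (≡-15 mod 30), so (15,-15,11)→(15,15,11)
f: flip: (15,15,11)→(11,-15,15)
f: translate: b→7 (≡-15 mod 22), so (11,-15,15)→(11,7,11)
f: reduced (well bottom): (11,7,11) with a≤c, −a<b≤a
g: translate: b→15 (≡165 mod 30), so (15,165,461)→(15,15,11)
g: flip: (15,15,11)→(11,-15,15)
g: translate: b→7 (≡-15 mod 22), so (11,-15,15)→(11,7,11)
g: reduced (well bottom): (11,7,11) with a≤c, −a<b≤a
reduced forms (11, 7, 11) vs (11, 7, 11) ⇒ equivalent

yes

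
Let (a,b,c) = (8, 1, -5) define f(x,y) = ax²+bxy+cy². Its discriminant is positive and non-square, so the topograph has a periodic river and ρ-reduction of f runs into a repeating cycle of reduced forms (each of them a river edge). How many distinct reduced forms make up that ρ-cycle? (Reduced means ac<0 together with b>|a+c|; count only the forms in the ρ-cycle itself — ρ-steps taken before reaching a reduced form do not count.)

D = 161, ⌊√D⌋ = 12
descent: ρ → (-5,9,4)  [lands on river]
river: ρ → (4,7,-7)
river: ρ → (-7,7,4)
river: ρ → (4,9,-5)
river: ρ → (-5,11,2)
river: ρ → (2,9,-10)
river: ρ → (-10,11,1)
river: ρ → (1,11,-10)
river: ρ → (-10,9,2)
river: ρ → (2,11,-5)
ρ-cycle length = 10 (tail of 1 descent step not counted)

10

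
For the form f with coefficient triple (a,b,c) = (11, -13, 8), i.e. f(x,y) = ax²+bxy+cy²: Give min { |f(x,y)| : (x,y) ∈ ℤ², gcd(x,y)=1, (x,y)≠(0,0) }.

translate: b→9 (≡-13 mod 22), so (11,-13,8)→(11,9,6)
flip: (11,9,6)→(6,-9,11)
translate: b→3 (≡-9 mod 12), so (6,-9,11)→(6,3,8)
reduced (well bottom): (6,3,8) with a≤c, −a<b≤a
well minimum = a = 6

6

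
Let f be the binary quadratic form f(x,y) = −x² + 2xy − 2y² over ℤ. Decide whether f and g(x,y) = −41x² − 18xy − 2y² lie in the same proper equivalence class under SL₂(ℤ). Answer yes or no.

D₁ = -4, D₂ = -4
f is negative-definite; reduce −f:
−f: translate: b→0 (≡-2 mod 2), so (1,-2,2)→(1,0,1)
−f: reduced (well bottom): (1,0,1) with a≤c, −a<b≤a
flip sign back: reduced form of f is (-1,0,-1)
g is negative-definite; reduce −g:
−g: flip: (41,18,2)→(2,-18,41)
−g: translate: b→2 (≡-18 mod 4), so (2,-18,41)→(2,2,1)
−g: flip: (2,2,1)→(1,-2,2)
−g: translate: b→0 (≡-2 mod 2), so (1,-2,2)→(1,0,1)
−g: reduced (well bottom): (1,0,1) with a≤c, −a<b≤a
flip sign back: reduced form of g is (-1,0,-1)
reduced forms (-1, 0, -1) vs (-1, 0, -1) ⇒ equivalent

yes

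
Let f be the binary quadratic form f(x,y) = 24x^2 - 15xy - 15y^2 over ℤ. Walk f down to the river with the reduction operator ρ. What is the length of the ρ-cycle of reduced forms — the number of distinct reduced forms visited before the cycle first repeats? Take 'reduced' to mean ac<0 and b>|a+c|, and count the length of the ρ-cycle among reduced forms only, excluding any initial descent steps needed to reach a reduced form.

D = 1665, ⌊√D⌋ = 40
descent: ρ → (-15,15,24)  [lands on river]
river: ρ → (24,33,-6)
river: ρ → (-6,39,6)
river: ρ → (6,33,-24)
river: ρ → (-24,15,15)
river: ρ → (15,15,-24)
river: ρ → (-24,33,6)
river: ρ → (6,39,-6)
river: ρ → (-6,33,24)
river: ρ → (24,15,-15)
ρ-cycle length = 10 (tail of 1 descent step not counted)

10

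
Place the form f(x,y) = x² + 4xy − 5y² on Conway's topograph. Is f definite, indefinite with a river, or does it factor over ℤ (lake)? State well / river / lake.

D = b²−4ac = 4² − 4·1·(-5) = 36
D = 6² is a perfect square ⇒ form factors over ℤ ⇒ lakes

lake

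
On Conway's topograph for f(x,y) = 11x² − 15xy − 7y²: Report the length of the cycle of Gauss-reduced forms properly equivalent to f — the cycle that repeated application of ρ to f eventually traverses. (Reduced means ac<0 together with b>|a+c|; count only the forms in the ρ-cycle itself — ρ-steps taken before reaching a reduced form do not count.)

D = 533, ⌊√D⌋ = 23
descent: ρ → (-7,15,11)  [lands on river]
river: ρ → (11,7,-11)
river: ρ → (-11,15,7)
river: ρ → (7,13,-13)
river: ρ → (-13,13,7)
river: ρ → (7,15,-11)
river: ρ → (-11,7,11)
river: ρ → (11,15,-7)
river: ρ → (-7,13,13)
river: ρ → (13,13,-7)
ρ-cycle length = 10 (tail of 1 descent step not counted)

10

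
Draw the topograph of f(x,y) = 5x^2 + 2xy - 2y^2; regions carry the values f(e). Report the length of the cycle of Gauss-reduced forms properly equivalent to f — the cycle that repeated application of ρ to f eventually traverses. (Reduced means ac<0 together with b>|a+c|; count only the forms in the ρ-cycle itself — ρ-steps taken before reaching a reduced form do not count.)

D = 44, ⌊√D⌋ = 6
descent: ρ → (-2,6,1)  [lands on river]
river: ρ → (1,6,-2)
ρ-cycle length = 2 (tail of 1 descent step not counted)

2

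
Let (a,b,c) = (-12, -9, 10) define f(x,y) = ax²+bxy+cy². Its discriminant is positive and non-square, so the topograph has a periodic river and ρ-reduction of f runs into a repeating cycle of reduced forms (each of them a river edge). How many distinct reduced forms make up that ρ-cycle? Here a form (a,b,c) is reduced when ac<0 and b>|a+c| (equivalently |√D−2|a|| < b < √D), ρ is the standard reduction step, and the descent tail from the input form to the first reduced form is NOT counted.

D = 561, ⌊√D⌋ = 23
descent: ρ → (10,9,-12)  [lands on river]
river: ρ → (-12,15,7)
river: ρ → (7,13,-14)
river: ρ → (-14,15,6)
river: ρ → (6,21,-5)
river: ρ → (-5,19,10)
river: ρ → (10,21,-3)
river: ρ → (-3,21,10)
river: ρ → (10,19,-5)
river: ρ → (-5,21,6)
river: ρ → (6,15,-14)
river: ρ → (-14,13,7)
river: ρ → (7,15,-12)
river: ρ → (-12,9,10)
river: ρ → (10,11,-11)
river: ρ → (-11,11,10)
ρ-cycle length = 16 (tail of 1 descent step not counted)

16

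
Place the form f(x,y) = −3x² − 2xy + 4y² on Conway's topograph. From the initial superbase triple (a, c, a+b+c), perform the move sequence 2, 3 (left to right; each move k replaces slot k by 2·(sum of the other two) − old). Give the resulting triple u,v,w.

start (-3,4,-1) = (f(1,0),f(0,1),f(1,1))
replace slot 2: 2·((-3)+(-1)) − 4 = -12 → (-3,-12,-1)
replace slot 3: 2·((-3)+(-12)) − (-1) = -29 → (-3,-12,-29)

-3,-12,-29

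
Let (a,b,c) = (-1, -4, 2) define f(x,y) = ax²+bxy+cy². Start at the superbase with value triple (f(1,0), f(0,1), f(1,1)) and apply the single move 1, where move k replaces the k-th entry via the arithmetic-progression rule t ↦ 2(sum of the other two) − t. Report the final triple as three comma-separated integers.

start (-1,2,-3) = (f(1,0),f(0,1),f(1,1))
replace slot 1: 2·(2+(-3)) − (-1) = -1 → (-1,2,-3)

-1,2,-3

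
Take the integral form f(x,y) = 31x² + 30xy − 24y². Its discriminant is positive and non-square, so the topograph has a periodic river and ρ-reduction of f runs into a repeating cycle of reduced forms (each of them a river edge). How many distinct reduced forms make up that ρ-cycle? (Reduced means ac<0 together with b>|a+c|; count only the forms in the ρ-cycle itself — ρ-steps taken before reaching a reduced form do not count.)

D = 3876, ⌊√D⌋ = 62
river: ρ → (-24,18,37)
river: ρ → (37,56,-5)
river: ρ → (-5,54,48)
river: ρ → (48,42,-11)
river: ρ → (-11,46,40)
river: ρ → (40,34,-17)
river: ρ → (-17,34,40)
river: ρ → (40,46,-11)
river: ρ → (-11,42,48)
river: ρ → (48,54,-5)
river: ρ → (-5,56,37)
river: ρ → (37,18,-24)
river: ρ → (-24,30,31)
river: ρ → (31,32,-23)
river: ρ → (-23,60,3)
river: ρ → (3,60,-23)
river: ρ → (-23,32,31)
river: ρ → (31,30,-24)
ρ-cycle length = 18 (tail of 0 descent steps not counted)

18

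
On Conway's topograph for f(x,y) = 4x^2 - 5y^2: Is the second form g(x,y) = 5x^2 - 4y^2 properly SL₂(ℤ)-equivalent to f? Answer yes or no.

D₁ = 80, D₂ = 80
river cycle of f (length 2): (4, 8, -1), (-1, 8, 4)
river cycle of g (length 2): (-4, 8, 1), (1, 8, -4)
cycles differ ⇒ inequivalent

no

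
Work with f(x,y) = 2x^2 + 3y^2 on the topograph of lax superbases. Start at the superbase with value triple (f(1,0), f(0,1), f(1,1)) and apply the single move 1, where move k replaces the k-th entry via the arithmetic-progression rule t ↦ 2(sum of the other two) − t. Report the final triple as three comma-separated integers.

start (2,3,5) = (f(1,0),f(0,1),f(1,1))
replace slot 1: 2·(3+5) − 2 = 14 → (14,3,5)

14,3,5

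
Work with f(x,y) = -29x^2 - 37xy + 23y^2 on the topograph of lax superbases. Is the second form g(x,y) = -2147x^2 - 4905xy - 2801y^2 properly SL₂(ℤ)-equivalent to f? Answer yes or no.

D₁ = 4037, D₂ = 4037
river cycle of f (length 14): (23, 37, -29), (-29, 21, 31), (31, 41, -19), (-19, 35, 37), (37, 39, -17), (-17, 63, 1), (1, 63, -17), (-17, 39, 37), (37, 35, -19), (-19, 41, 31), … (4 more)
river cycle of g (length 14): (23, 37, -29), (-29, 21, 31), (31, 41, -19), (-19, 35, 37), (37, 39, -17), (-17, 63, 1), (1, 63, -17), (-17, 39, 37), (37, 35, -19), (-19, 41, 31), … (4 more)
cycles coincide ⇒ equivalent

yes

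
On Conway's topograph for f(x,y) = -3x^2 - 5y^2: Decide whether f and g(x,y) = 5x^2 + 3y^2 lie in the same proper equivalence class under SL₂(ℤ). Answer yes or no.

D₁ = -60, D₂ = -60
f is negative-definite; reduce −f:
−f: reduced (well bottom): (3,0,5) with a≤c, −a<b≤a
flip sign back: reduced form of f is (-3,0,-5)
g: flip: (5,0,3)→(3,0,5)
g: reduced (well bottom): (3,0,5) with a≤c, −a<b≤a
reduced forms (-3, 0, -5) vs (3, 0, 5) ⇒ inequivalent

no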